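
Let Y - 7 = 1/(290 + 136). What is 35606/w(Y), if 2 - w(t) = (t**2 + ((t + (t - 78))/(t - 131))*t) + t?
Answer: -341322916869288/552630760781 ≈ -617.63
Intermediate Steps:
Y = 2983/426 (Y = 7 + 1/(290 + 136) = 7 + 1/426 = 2983/426 ≈ 7.0023)
w(t) = 2 - t - t**2 - t*(-78 + 2*t)/(-131 + t) (w(t) = 2 - ((t**2 + ((t + (t - 78))/(t - 131))*t) + t) = 2 - ((t**2 + ((t + (-78 + t))/(-131 + t))*t) + t) = 2 - ((t**2 + ((-78 + 2*t)/(-131 + t))*t) + t) = 2 - ((t**2 + t*(-78 + 2*t)/(-131 + t)) + t) = 2 - (t + t**2 + t*(-78 + 2*t)/(-131 + t)) = 2 + (-t - t**2 - t*(-78 + 2*t)/(-131 + t)) = 2 - t - t**2 - t*(-78 + 2*t)/(-131 + t))
35606/w(Y) = 35606/(((-262 - (2983/426)**3 + 128*(2983/426)**2 + 211*(2983/426))/(-131 + 2983/426))) = 35606/(((-262 - 1*26543596087/77308776 + 128*(8898289/181476) + 629413/426)/(-52823/426))) = 35606/((-426*(-262 - 26543596087/77308776 + 284745248/45369 + 629413/426)/52823)) = 35606/((-426/52823*552630760781/77308776)) = 35606/(-552630760781/9586106748) = 35606*(-9586106748/552630760781) = -341322916869288/552630760781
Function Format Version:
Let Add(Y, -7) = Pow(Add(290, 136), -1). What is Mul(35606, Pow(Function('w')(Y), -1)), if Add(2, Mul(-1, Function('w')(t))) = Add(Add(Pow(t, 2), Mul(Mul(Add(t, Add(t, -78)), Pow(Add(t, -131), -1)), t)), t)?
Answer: Rational(-341322916869288, 552630760781) ≈ -617.63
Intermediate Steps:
Y = Rational(2983, 426) (Y = Add(7, Pow(Add(290, 136), -1)) = Add(7, Pow(426, -1)) = Add(7, Rational(1, 426)) = Rational(2983, 426) ≈ 7.0023)
Function('w')(t) = Add(2, Mul(-1, t), Mul(-1, Pow(t, 2)), Mul(-1, t, Pow(Add(-131, t), -1), Add(-78, Mul(2, t)))) (Function('w')(t) = Add(2, Mul(-1, Add(Add(Pow(t, 2), Mul(Mul(Add(t, Add(t, -78)), Pow(Add(t, -131), -1)), t)), t))) = Add(2, Mul(-1, Add(Add(Pow(t, 2), Mul(Mul(Add(t, Add(-78, t)), Pow(Add(-131, t), -1)), t)), t))) = Add(2, Mul(-1, Add(Add(Pow(t, 2), Mul(Mul(Add(-78, Mul(2, t)), Pow(Add(-131, t), -1)), t)), t))) = Add(2, Mul(-1, Add(Add(Pow(t, 2), Mul(Mul(Pow(Add(-131, t), -1), Add(-78, Mul(2, t))), t)), t))) = Add(2, Mul(-1, Add(Add(Pow(t, 2), Mul(t, Pow(Add(-131, t), -1), Add(-78, Mul(2, t)))), t))) = Add(2, Mul(-1, Add(t, Pow(t, 2), Mul(t, Pow(Add(-131, t), -1), Add(-78, Mul(2, t)))))) = Add(2, Add(Mul(-1, t), Mul(-1, Pow(t, 2)), Mul(-1, t, Pow(Add(-131, t), -1), Add(-78, Mul(2, t))))) = Add(2, Mul(-1, t), Mul(-1, Pow(t, 2)), Mul(-1, t, Pow(Add(-131, t), -1), Add(-78, Mul(2, t)))))
Mul(35606, Pow(Function('w')(Y), -1)) = Mul(35606, Pow(Mul(Pow(Add(-131, Rational(2983, 426)), -1), Add(-262, Mul(-1, Pow(Rational(2983, 426), 3)), Mul(128, Pow(Rational(2983, 426), 2)), Mul(211, Rational(2983, 426)))), -1)) = Mul(35606, Pow(Mul(Pow(Rational(-52823, 426), -1), Add(-262, Mul(-1, Rational(26543596087, 77308776)), Mul(128, Rational(8898289, 181476)), Rational(629413, 426))), -1)) = Mul(35606, Pow(Mul(Rational(-426, 52823), Add(-262, Rational(-26543596087, 77308776), Rational(284745248, 45369), Rational(629413, 426))), -1)) = Mul(35606, Pow(Mul(Rational(-426, 52823), Rational(552630760781, 77308776)), -1)) = Mul(35606, Pow(Rational(-552630760781, 9586106748), -1)) = Mul(35606, Rational(-9586106748, 552630760781)) = Rational(-341322916869288, 552630760781)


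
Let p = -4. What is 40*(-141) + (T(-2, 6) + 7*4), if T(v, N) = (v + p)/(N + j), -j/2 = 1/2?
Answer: -28066/5 ≈ -5613.2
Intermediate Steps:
j = -1 (j = -2/2 = -2*½ = -1)
T(v, N) = (-4 + v)/(-1 + N) (T(v, N) = (v - 4)/(N - 1) = (-4 + v)/(-1 + N))
40*(-141) + (T(-2, 6) + 7*4) = 40*(-141) + ((-4 - 2)/(-1 + 6) + 7*4) = -5640 + (-6/5 + 28) = -5640 + 134/5 = -28066/5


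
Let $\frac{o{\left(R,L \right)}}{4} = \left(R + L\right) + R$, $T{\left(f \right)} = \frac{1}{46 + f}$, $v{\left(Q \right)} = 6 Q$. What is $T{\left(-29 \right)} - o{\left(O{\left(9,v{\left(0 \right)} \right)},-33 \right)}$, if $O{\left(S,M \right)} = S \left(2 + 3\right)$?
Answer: $- \frac{3875}{17} \approx -227.94$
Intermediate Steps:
$O{\left(S,M \right)} = 5 S$ ($O{\left(S,M \right)} = S 5 = 5 S$)
$o{\left(R,L \right)} = 4 L + 8 R$ ($o{\left(R,L \right)} = 4 \left(\left(R + L\right) + R\right) = 4 \left(\left(L + R\right) + R\right) = 4 \left(L + 2 R\right) = 4 L + 8 R$)
$T{\left(-29 \right)} - o{\left(O{\left(9,v{\left(0 \right)} \right)},-33 \right)} = \frac{1}{46 - 29} - \left(4 \left(-33\right) + 8 \cdot 5 \cdot 9\right) = \frac{1}{17} - \left(-132 + 8 \cdot 45\right) = \frac{1}{17} - \left(-132 + 360\right) = \frac{1}{17} - 228 = - \frac{3875}{17}$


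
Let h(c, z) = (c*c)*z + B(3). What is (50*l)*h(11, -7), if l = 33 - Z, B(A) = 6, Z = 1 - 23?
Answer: -2312750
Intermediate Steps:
Z = -22
l = 55 (l = 33 - 1*(-22) = 33 + 22 = 55)
h(c, z) = 6 + z*c² (h(c, z) = (c*c)*z + 6 = c²*z + 6 = z*c² + 6 = 6 + z*c²)
(50*l)*h(11, -7) = (50*55)*(6 - 7*11²) = 2750*(6 - 7*121) = 2750*(6 - 847) = 2750*(-841) = -2312750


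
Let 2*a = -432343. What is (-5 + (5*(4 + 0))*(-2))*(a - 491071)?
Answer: 63651825/2 ≈ 3.1826e+7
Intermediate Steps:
a = -432343/2 (a = (½)*(-432343) = -432343/2 ≈ -2.1617e+5)
(-5 + (5*(4 + 0))*(-2))*(a - 491071) = (-5 + (5*(4 + 0))*(-2))*(-432343/2 - 491071) = (-5 + (5*4)*(-2))*(-1414485/2) = (-5 + 20*(-2))*(-1414485/2) = (-5 - 40)*(-1414485/2) = -45*(-1414485/2) = 63651825/2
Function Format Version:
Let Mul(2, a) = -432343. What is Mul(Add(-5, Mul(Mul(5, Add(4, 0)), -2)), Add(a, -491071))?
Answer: Rational(63651825, 2) ≈ 3.1826e+7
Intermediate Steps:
a = Rational(-432343, 2) (a = Mul(Rational(1, 2), -432343) = Rational(-432343, 2) ≈ -2.1617e+5)
Mul(Add(-5, Mul(Mul(5, Add(4, 0)), -2)), Add(a, -491071)) = Mul(Add(-5, Mul(Mul(5, Add(4, 0)), -2)), Add(Rational(-432343, 2), -491071)) = Mul(Add(-5, Mul(Mul(5, 4), -2)), Rational(-1414485, 2)) = Mul(Add(-5, Mul(20, -2)), Rational(-1414485, 2)) = Mul(Add(-5, -40), Rational(-1414485, 2)) = Mul(-45, Rational(-1414485, 2)) = Rational(63651825, 2)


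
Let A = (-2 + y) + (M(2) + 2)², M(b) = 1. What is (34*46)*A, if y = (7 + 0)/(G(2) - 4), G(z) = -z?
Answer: 27370/3 ≈ 9123.3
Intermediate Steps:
y = -7/6 (y = (7 + 0)/(-1*2 - 4) = 7/(-2 - 4) = 7/(-6) = 7*(-⅙) = -7/6 ≈ -1.1667)
A = 35/6 (A = (-2 - 7/6) + (1 + 2)² = -19/6 + 3² = -19/6 + 9 = 35/6 ≈ 5.8333)
(34*46)*A = (34*46)*(35/6) = 1564*(35/6) = 27370/3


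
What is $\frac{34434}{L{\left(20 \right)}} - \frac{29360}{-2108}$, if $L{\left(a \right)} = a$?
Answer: $\frac{9146759}{5270} \approx 1735.6$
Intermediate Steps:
$\frac{34434}{L{\left(20 \right)}} - \frac{29360}{-2108} = \frac{34434}{20} - \frac{29360}{-2108} = 34434 \cdot \frac{1}{20} - - \frac{7340}{527} = \frac{17217}{10} + \frac{7340}{527} = \frac{9146759}{5270}$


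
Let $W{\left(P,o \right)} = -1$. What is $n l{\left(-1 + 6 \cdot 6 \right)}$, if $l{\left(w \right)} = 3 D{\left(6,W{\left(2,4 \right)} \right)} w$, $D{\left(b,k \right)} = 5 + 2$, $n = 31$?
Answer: $22785$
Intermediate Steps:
$D{\left(b,k \right)} = 7$
$l{\left(w \right)} = 21 w$ ($l{\left(w \right)} = 3 \cdot 7 w = 21 w$)
$n l{\left(-1 + 6 \cdot 6 \right)} = 31 \cdot 21 \left(-1 + 6 \cdot 6\right) = 31 \cdot 21 \left(-1 + 36\right) = 31 \cdot 21 \cdot 35 = 31 \cdot 735 = 22785$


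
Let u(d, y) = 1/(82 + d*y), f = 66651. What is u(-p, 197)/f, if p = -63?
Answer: 1/832670943 ≈ 1.2010e-9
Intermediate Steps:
u(-p, 197)/f = 1/((82 - 1*(-63)*197)*66651) = (1/66651)/(82 + 63*197) = (1/66651)/(82 + 12411) = (1/66651)/12493 = (1/12493)*(1/66651) = 1/832670943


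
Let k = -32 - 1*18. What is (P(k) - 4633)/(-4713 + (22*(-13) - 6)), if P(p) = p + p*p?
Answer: 2183/5005 ≈ 0.43616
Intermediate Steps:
k = -50 (k = -32 - 18 = -50)
P(p) = p + p²
(P(k) - 4633)/(-4713 + (22*(-13) - 6)) = (-50*(1 - 50) - 4633)/(-4713 + (22*(-13) - 6)) = (-50*(-49) - 4633)/(-4713 + (-286 - 6)) = (2450 - 4633)/(-4713 - 292) = -2183/(-5005) = -2183*(-1/5005) = 2183/5005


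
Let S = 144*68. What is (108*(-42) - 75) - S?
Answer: -14403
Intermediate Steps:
S = 9792
(108*(-42) - 75) - S = (108*(-42) - 75) - 1*9792 = (-4536 - 75) - 9792 = -4611 - 9792 = -14403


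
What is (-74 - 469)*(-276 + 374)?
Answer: -53214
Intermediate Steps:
(-74 - 469)*(-276 + 374) = -543*98 = -53214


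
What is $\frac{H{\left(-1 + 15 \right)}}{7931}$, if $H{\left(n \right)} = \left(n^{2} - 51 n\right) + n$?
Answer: $- \frac{72}{1133} \approx -0.063548$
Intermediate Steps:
$H{\left(n \right)} = n^{2} - 50 n$
$\frac{H{\left(-1 + 15 \right)}}{7931} = \frac{\left(-1 + 15\right) \left(-50 + \left(-1 + 15\right)\right)}{7931} = 14 \left(-50 + 14\right) \frac{1}{7931} = 14 \left(-36\right) \frac{1}{7931} = \left(-504\right) \frac{1}{7931} = - \frac{72}{1133}$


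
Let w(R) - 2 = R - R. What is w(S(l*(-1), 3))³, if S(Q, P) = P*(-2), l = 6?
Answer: 8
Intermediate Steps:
S(Q, P) = -2*P
w(R) = 2 (w(R) = 2 + (R - R) = 2 + 0 = 2)
w(S(l*(-1), 3))³ = 2³ = 8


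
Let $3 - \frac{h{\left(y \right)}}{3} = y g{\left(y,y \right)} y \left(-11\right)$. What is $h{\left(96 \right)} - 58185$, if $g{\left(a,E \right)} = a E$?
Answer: $2802785472$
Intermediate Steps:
$g{\left(a,E \right)} = E a$
$h{\left(y \right)} = 9 + 33 y^{4}$ ($h{\left(y \right)} = 9 - 3 y y y y \left(-11\right) = 9 - 3 y y^{2} y \left(-11\right) = 9 - 3 y^{3} y \left(-11\right) = 9 - 3 y^{4} \left(-11\right) = 9 - 3 \left(- 11 y^{4}\right) = 9 + 33 y^{4}$)
$h{\left(96 \right)} - 58185 = \left(9 + 33 \cdot 96^{4}\right) - 58185 = \left(9 + 33 \cdot 84934656\right) - 58185 = \left(9 + 2802843648\right) - 58185 = 2802843657 - 58185 = 2802785472$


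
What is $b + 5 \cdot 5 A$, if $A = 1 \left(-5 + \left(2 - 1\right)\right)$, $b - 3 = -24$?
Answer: $-121$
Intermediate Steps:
$b = -21$ ($b = 3 - 24 = -21$)
$A = -4$ ($A = 1 \left(-5 + \left(2 - 1\right)\right) = 1 \left(-5 + 1\right) = 1 \left(-4\right) = -4$)
$b + 5 \cdot 5 A = -21 + 5 \cdot 5 \left(-4\right) = -21 + 25 \left(-4\right) = -21 - 100 = -121$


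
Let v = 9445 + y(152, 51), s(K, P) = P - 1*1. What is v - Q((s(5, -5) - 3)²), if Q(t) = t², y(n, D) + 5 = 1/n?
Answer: 437609/152 ≈ 2879.0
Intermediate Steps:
s(K, P) = -1 + P (s(K, P) = P - 1 = -1 + P)
y(n, D) = -5 + 1/n
v = 1434881/152 (v = 9445 + (-5 + 1/152) = 9445 - 759/152 = 1434881/152 ≈ 9440.0)
v - Q((s(5, -5) - 3)²) = 1434881/152 - (((-1 - 5) - 3)²)² = 1434881/152 - ((-6 - 3)²)² = 1434881/152 - ((-9)²)² = 1434881/152 - 1*81² = 1434881/152 - 1*6561 = 1434881/152 - 6561 = 437609/152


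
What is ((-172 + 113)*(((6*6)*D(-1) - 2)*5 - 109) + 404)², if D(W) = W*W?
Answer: 10208025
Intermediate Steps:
D(W) = W²
((-172 + 113)*(((6*6)*D(-1) - 2)*5 - 109) + 404)² = ((-172 + 113)*(((6*6)*(-1)² - 2)*5 - 109) + 404)² = (-59*((36*1 - 2)*5 - 109) + 404)² = (-59*((36 - 2)*5 - 109) + 404)² = (-59*(34*5 - 109) + 404)² = (-59*(170 - 109) + 404)² = (-59*61 + 404)² = (-3599 + 404)² = (-3195)² = 10208025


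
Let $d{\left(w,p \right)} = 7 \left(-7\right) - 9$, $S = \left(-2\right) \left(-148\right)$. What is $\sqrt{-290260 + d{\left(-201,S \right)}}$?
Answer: $i \sqrt{290318} \approx 538.81 i$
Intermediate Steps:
$S = 296$
$d{\left(w,p \right)} = -58$ ($d{\left(w,p \right)} = -49 - 9 = -58$)
$\sqrt{-290260 + d{\left(-201,S \right)}} = \sqrt{-290260 - 58} = \sqrt{-290318} = i \sqrt{290318}$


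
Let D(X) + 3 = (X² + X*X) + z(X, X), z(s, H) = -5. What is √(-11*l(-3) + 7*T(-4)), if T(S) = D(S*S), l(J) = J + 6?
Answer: √3495 ≈ 59.119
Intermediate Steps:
D(X) = -8 + 2*X² (D(X) = -3 + ((X² + X*X) - 5) = -3 + ((X² + X²) - 5) = -3 + (2*X² - 5) = -3 + (-5 + 2*X²) = -8 + 2*X²)
l(J) = 6 + J
T(S) = -8 + 2*S⁴ (T(S) = -8 + 2*(S*S)² = -8 + 2*(S²)² = -8 + 2*S⁴)
√(-11*l(-3) + 7*T(-4)) = √(-11*(6 - 3) + 7*(-8 + 2*(-4)⁴)) = √(-11*3 + 7*(-8 + 2*256)) = √(-33 + 7*(-8 + 512)) = √(-33 + 7*504) = √(-33 + 3528) = √3495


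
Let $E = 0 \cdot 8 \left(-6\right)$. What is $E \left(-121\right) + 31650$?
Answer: $31650$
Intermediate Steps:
$E = 0$ ($E = 0 \left(-6\right) = 0$)
$E \left(-121\right) + 31650 = 0 \left(-121\right) + 31650 = 0 + 31650 = 31650$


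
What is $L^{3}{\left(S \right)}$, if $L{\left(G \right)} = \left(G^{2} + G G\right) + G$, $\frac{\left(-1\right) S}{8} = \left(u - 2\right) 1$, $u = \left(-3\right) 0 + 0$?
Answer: $147197952$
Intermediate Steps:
$u = 0$ ($u = 0 + 0 = 0$)
$S = 16$ ($S = - 8 \left(0 - 2\right) 1 = - 8 \left(\left(-2\right) 1\right) = \left(-8\right) \left(-2\right) = 16$)
$L{\left(G \right)} = G + 2 G^{2}$ ($L{\left(G \right)} = \left(G^{2} + G^{2}\right) + G = 2 G^{2} + G = G + 2 G^{2}$)
$L^{3}{\left(S \right)} = \left(16 \left(1 + 2 \cdot 16\right)\right)^{3} = \left(16 \left(1 + 32\right)\right)^{3} = \left(16 \cdot 33\right)^{3} = 528^{3} = 147197952$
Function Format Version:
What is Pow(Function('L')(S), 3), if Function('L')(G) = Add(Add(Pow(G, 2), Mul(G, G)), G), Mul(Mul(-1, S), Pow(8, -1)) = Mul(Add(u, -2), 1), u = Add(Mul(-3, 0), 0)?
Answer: 147197952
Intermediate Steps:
u = 0 (u = Add(0, 0) = 0)
S = 16 (S = Mul(-8, Mul(Add(0, -2), 1)) = Mul(-8, Mul(-2, 1)) = Mul(-8, -2) = 16)
Function('L')(G) = Add(G, Mul(2, Pow(G, 2))) (Function('L')(G) = Add(Add(Pow(G, 2), Pow(G, 2)), G) = Add(Mul(2, Pow(G, 2)), G) = Add(G, Mul(2, Pow(G, 2))))
Pow(Function('L')(S), 3) = Pow(Mul(16, Add(1, Mul(2, 16))), 3) = Pow(Mul(16, Add(1, 32)), 3) = Pow(Mul(16, 33), 3) = Pow(528, 3) = 147197952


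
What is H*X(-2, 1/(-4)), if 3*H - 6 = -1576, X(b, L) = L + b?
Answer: 2355/2 ≈ 1177.5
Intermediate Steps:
H = -1570/3 (H = 2 + (1/3)*(-1576) = 2 - 1576/3 = -1570/3 ≈ -523.33)
H*X(-2, 1/(-4)) = -1570*(1/(-4) - 2)/3 = -1570*(-1/4 - 2)/3 = -1570/3*(-9/4) = 2355/2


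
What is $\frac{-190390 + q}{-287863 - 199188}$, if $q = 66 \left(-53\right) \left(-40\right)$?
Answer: $\frac{50470}{487051} \approx 0.10362$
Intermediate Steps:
$q = 139920$ ($q = \left(-3498\right) \left(-40\right) = 139920$)
$\frac{-190390 + q}{-287863 - 199188} = \frac{-190390 + 139920}{-287863 - 199188} = - \frac{50470}{-487051} = \left(-50470\right) \left(- \frac{1}{487051}\right) = \frac{50470}{487051}$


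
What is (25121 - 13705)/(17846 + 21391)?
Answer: 11416/39237 ≈ 0.29095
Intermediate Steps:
(25121 - 13705)/(17846 + 21391) = 11416/39237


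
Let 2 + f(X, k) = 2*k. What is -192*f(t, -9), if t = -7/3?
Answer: 3840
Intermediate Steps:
t = -7/3 (t = -7*⅓ = -7/3 ≈ -2.3333)
f(X, k) = -2 + 2*k
-192*f(t, -9) = -192*(-2 + 2*(-9)) = -192*(-2 - 18) = -192*(-20) = 3840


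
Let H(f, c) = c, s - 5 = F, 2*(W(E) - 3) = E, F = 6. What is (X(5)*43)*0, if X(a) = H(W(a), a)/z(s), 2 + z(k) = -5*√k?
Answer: 0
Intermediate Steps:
W(E) = 3 + E/2
s = 11 (s = 5 + 6 = 11)
z(k) = -2 - 5*√k
X(a) = a/(-2 - 5*√11)
(X(5)*43)*0 = (((2/271)*5 - 5/271*5*√11)*43)*0 = ((10/271 - 25*√11/271)*43)*0 = (430/271 - 1075*√11/271)*0 = 0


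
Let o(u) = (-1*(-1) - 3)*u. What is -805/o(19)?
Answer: 805/38 ≈ 21.184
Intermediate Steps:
o(u) = -2*u (o(u) = (1 - 3)*u = -2*u)
-805/o(19) = -805/((-2*19)) = -805/(-38) = -805*(-1/38) = 805/38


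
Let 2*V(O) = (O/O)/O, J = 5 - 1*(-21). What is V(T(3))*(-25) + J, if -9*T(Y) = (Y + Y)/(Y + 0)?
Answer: 329/4 ≈ 82.250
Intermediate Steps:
T(Y) = -2/9 (T(Y) = -(Y + Y)/(9*(Y + 0)) = -2*Y/(9*Y) = -1/9*2 = -2/9)
J = 26 (J = 5 + 21 = 26)
V(O) = 1/(2*O) (V(O) = ((O/O)/O)/2 = (1/O)/2 = 1/(2*O))
V(T(3))*(-25) + J = (1/(2*(-2/9)))*(-25) + 26 = ((1/2)*(-9/2))*(-25) + 26 = -9/4*(-25) + 26 = 225/4 + 26 = 329/4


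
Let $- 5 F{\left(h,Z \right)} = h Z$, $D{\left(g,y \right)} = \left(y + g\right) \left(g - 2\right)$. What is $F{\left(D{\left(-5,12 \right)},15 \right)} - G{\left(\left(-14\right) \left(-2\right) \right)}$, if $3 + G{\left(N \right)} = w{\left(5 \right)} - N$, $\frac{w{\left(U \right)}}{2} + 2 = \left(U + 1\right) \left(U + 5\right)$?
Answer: $62$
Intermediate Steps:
$D{\left(g,y \right)} = \left(-2 + g\right) \left(g + y\right)$ ($D{\left(g,y \right)} = \left(g + y\right) \left(-2 + g\right) = \left(-2 + g\right) \left(g + y\right)$)
$w{\left(U \right)} = -4 + 2 \left(1 + U\right) \left(5 + U\right)$ ($w{\left(U \right)} = -4 + 2 \left(U + 1\right) \left(U + 5\right) = -4 + 2 \left(1 + U\right) \left(5 + U\right)$)
$F{\left(h,Z \right)} = - \frac{Z h}{5}$ ($F{\left(h,Z \right)} = - \frac{h Z}{5} = - \frac{Z h}{5}$)
$G{\left(N \right)} = 113 - N$ ($G{\left(N \right)} = -3 - \left(-116 + N\right) = 113 - N$)
$F{\left(D{\left(-5,12 \right)},15 \right)} - G{\left(\left(-14\right) \left(-2\right) \right)} = \left(- \frac{1}{5}\right) 15 \left(\left(-5\right)^{2} - -10 - 24 - 60\right) - \left(113 - \left(-14\right) \left(-2\right)\right) = \left(- \frac{1}{5}\right) 15 \left(25 + 10 - 24 - 60\right) - \left(113 - 28\right) = \left(- \frac{1}{5}\right) 15 \left(-49\right) - \left(113 - 28\right) = 147 - 85 = 62$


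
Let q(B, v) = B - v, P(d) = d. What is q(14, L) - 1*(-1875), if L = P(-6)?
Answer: 1895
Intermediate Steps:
L = -6
q(14, L) - 1*(-1875) = (14 - 1*(-6)) - 1*(-1875) = (14 + 6) + 1875 = 20 + 1875 = 1895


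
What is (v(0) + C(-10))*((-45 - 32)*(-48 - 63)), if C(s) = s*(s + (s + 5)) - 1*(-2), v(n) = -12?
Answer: 1196580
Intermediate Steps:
C(s) = 2 + s*(5 + 2*s) (C(s) = s*(s + (5 + s)) + 2 = s*(5 + 2*s) + 2 = 2 + s*(5 + 2*s))
(v(0) + C(-10))*((-45 - 32)*(-48 - 63)) = (-12 + (2 + 2*(-10)**2 + 5*(-10)))*((-45 - 32)*(-48 - 63)) = (-12 + (2 + 2*100 - 50))*(-77*(-111)) = (-12 + (2 + 200 - 50))*8547 = (-12 + 152)*8547 = 140*8547 = 1196580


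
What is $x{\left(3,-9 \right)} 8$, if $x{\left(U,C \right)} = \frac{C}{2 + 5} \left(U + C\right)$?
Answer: $\frac{432}{7} \approx 61.714$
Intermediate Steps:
$x{\left(U,C \right)} = \frac{C \left(C + U\right)}{7}$ ($x{\left(U,C \right)} = \frac{C}{7} \left(C + U\right) = \frac{C \left(C + U\right)}{7}$)
$x{\left(3,-9 \right)} 8 = \frac{1}{7} \left(-9\right) \left(-9 + 3\right) 8 = \frac{1}{7} \left(-9\right) \left(-6\right) 8 = \frac{54}{7} \cdot 8 = \frac{432}{7}$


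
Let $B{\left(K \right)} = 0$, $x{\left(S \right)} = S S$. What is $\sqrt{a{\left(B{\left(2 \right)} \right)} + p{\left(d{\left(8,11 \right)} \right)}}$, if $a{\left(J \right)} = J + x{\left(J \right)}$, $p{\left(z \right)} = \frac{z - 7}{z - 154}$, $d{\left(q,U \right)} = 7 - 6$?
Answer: $\frac{\sqrt{102}}{51} \approx 0.19803$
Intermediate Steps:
$d{\left(q,U \right)} = 1$
$x{\left(S \right)} = S^{2}$
$p{\left(z \right)} = \frac{-7 + z}{-154 + z}$
$a{\left(J \right)} = J + J^{2}$
$\sqrt{a{\left(B{\left(2 \right)} \right)} + p{\left(d{\left(8,11 \right)} \right)}} = \sqrt{0 \left(1 + 0\right) + \frac{-7 + 1}{-154 + 1}} = \sqrt{0 \cdot 1 + \frac{1}{-153} \left(-6\right)} = \sqrt{0 - - \frac{2}{51}} = \sqrt{0 + \frac{2}{51}} = \sqrt{\frac{2}{51}} = \frac{\sqrt{102}}{51}$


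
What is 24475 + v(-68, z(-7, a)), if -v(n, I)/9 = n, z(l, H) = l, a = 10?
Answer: 25087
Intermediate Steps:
v(n, I) = -9*n
24475 + v(-68, z(-7, a)) = 24475 - 9*(-68) = 24475 + 612 = 25087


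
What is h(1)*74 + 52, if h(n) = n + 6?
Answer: 570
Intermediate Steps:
h(n) = 6 + n
h(1)*74 + 52 = (6 + 1)*74 + 52 = 7*74 + 52 = 518 + 52 = 570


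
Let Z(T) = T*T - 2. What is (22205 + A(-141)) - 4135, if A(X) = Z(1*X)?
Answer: 37949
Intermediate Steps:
Z(T) = -2 + T² (Z(T) = T² - 2 = -2 + T²)
A(X) = -2 + X² (A(X) = -2 + (1*X)² = -2 + X²)
(22205 + A(-141)) - 4135 = (22205 + (-2 + (-141)²)) - 4135 = (22205 + (-2 + 19881)) - 4135 = (22205 + 19879) - 4135 = 42084 - 4135 = 37949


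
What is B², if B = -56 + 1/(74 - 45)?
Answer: 2634129/841 ≈ 3132.1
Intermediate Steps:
B = -1623/29 (B = -56 + 1/29 = -1623/29 ≈ -55.966)
B² = (-1623/29)² = 2634129/841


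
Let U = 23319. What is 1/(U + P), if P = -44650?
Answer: -1/21331 ≈ -4.6880e-5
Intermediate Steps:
1/(U + P) = 1/(23319 - 44650) = 1/(-21331) = -1/21331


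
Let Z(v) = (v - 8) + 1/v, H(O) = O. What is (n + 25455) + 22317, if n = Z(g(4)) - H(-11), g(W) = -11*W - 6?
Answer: 2386249/50 ≈ 47725.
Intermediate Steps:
g(W) = -6 - 11*W
Z(v) = -8 + v + 1/v (Z(v) = (-8 + v) + 1/v = -8 + v + 1/v)
n = -2351/50 (n = (-8 + (-6 - 11*4) + 1/(-6 - 11*4)) - 1*(-11) = (-8 + (-6 - 44) + 1/(-6 - 44)) + 11 = (-8 - 50 + 1/(-50)) + 11 = (-8 - 50 - 1/50) + 11 = -2901/50 + 11 = -2351/50 ≈ -47.020)
(n + 25455) + 22317 = (-2351/50 + 25455) + 22317 = 1270399/50 + 22317 = 2386249/50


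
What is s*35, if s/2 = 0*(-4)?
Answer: 0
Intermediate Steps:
s = 0 (s = 2*(0*(-4)) = 2*0 = 0)
s*35 = 0*35 = 0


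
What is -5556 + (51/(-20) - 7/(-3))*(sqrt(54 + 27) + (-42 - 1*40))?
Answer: -332411/60 ≈ -5540.2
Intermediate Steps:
-5556 + (51/(-20) - 7/(-3))*(sqrt(54 + 27) + (-42 - 1*40)) = -5556 + (51*(-1/20) - 7*(-1/3))*(sqrt(81) + (-42 - 40)) = -5556 + (-51/20 + 7/3)*(9 - 82) = -5556 - 13/60*(-73) = -5556 + 949/60 = -332411/60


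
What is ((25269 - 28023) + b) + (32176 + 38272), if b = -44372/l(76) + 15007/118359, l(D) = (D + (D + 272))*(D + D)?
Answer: 129091400916749/1907000208 ≈ 67694.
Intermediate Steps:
l(D) = 2*D*(272 + 2*D) (l(D) = (D + (272 + D))*(2*D) = (272 + 2*D)*(2*D) = 2*D*(272 + 2*D))
b = -1071163603/1907000208 (b = -44372*1/(304*(136 + 76)) + 15007/118359 = -44372/(4*76*212) + 15007*(1/118359) = -44372/64448 + 15007/118359 = -44372*1/64448 + 15007/118359 = -11093/16112 + 15007/118359 = -1071163603/1907000208 ≈ -0.56170)
((25269 - 28023) + b) + (32176 + 38272) = ((25269 - 28023) - 1071163603/1907000208) + (32176 + 38272) = (-2754 - 1071163603/1907000208) + 70448 = -5252949736435/1907000208 + 70448 = 129091400916749/1907000208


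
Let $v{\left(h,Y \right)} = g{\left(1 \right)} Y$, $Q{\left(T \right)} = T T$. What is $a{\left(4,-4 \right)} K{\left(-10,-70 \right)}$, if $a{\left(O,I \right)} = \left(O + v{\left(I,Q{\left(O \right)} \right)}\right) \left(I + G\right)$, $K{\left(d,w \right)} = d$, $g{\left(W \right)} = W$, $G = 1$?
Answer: $600$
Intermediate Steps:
$Q{\left(T \right)} = T^{2}$
$v{\left(h,Y \right)} = Y$ ($v{\left(h,Y \right)} = 1 Y = Y$)
$a{\left(O,I \right)} = \left(1 + I\right) \left(O + O^{2}\right)$ ($a{\left(O,I \right)} = \left(O + O^{2}\right) \left(I + 1\right) = \left(O + O^{2}\right) \left(1 + I\right) = \left(1 + I\right) \left(O + O^{2}\right)$)
$a{\left(4,-4 \right)} K{\left(-10,-70 \right)} = 4 \left(1 - 4 + 4 - 16\right) \left(-10\right) = 4 \left(-15\right) \left(-10\right) = \left(-60\right) \left(-10\right) = 600$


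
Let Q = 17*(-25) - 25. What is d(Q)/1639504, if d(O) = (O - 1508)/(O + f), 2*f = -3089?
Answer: 979/1634995364 ≈ 5.9878e-7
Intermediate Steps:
f = -3089/2 (f = (½)*(-3089) = -3089/2 ≈ -1544.5)
Q = -450 (Q = -425 - 25 = -450)
d(O) = (-1508 + O)/(-3089/2 + O) (d(O) = (O - 1508)/(O - 3089/2) = (-1508 + O)/(-3089/2 + O))
d(Q)/1639504 = (2*(-1508 - 450)/(-3089 + 2*(-450)))/1639504 = (2*(-1958)/(-3089 - 900))*(1/1639504) = (2*(-1958)/(-3989))*(1/1639504) = (2*(-1/3989)*(-1958))*(1/1639504) = (3916/3989)*(1/1639504) = 979/1634995364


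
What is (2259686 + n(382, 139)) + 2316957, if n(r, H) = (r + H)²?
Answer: 4848084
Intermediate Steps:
n(r, H) = (H + r)²
(2259686 + n(382, 139)) + 2316957 = (2259686 + (139 + 382)²) + 2316957 = (2259686 + 521²) + 2316957 = (2259686 + 271441) + 2316957 = 2531127 + 2316957 = 4848084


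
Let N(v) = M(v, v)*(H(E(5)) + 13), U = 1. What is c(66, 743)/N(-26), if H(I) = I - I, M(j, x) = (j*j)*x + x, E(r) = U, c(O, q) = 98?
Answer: -49/114413 ≈ -0.00042827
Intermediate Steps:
E(r) = 1
M(j, x) = x + x*j**2 (M(j, x) = j**2*x + x = x*j**2 + x = x + x*j**2)
H(I) = 0
N(v) = 13*v*(1 + v**2) (N(v) = (v*(1 + v**2))*(0 + 13) = (v*(1 + v**2))*13 = 13*v*(1 + v**2))
c(66, 743)/N(-26) = 98/((13*(-26)*(1 + (-26)**2))) = 98/((13*(-26)*(1 + 676))) = 98/((13*(-26)*677)) = 98/(-228826) = 98*(-1/228826) = -49/114413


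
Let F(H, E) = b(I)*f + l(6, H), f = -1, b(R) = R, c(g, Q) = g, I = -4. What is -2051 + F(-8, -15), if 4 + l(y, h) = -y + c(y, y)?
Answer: -2051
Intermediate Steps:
l(y, h) = -4 (l(y, h) = -4 + (-y + y) = -4 + 0 = -4)
F(H, E) = 0 (F(H, E) = -4*(-1) - 4 = 4 - 4 = 0)
-2051 + F(-8, -15) = -2051 + 0 = -2051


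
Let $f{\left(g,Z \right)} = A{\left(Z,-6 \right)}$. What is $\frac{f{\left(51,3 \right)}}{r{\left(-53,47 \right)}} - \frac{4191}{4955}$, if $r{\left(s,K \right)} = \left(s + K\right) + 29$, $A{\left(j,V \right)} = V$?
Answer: $- \frac{126123}{113965} \approx -1.1067$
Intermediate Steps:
$f{\left(g,Z \right)} = -6$
$r{\left(s,K \right)} = 29 + K + s$ ($r{\left(s,K \right)} = \left(K + s\right) + 29 = 29 + K + s$)
$\frac{f{\left(51,3 \right)}}{r{\left(-53,47 \right)}} - \frac{4191}{4955} = - \frac{6}{29 + 47 - 53} - \frac{4191}{4955} = - \frac{6}{23} - \frac{4191}{4955} = - \frac{126123}{113965}$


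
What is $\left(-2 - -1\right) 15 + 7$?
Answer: $-8$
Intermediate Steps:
$\left(-2 - -1\right) 15 + 7 = \left(-2 + 1\right) 15 + 7 = \left(-1\right) 15 + 7 = -15 + 7 = -8$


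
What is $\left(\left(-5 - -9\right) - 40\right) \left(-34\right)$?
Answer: $1224$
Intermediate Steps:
$\left(\left(-5 - -9\right) - 40\right) \left(-34\right) = \left(\left(-5 + 9\right) - 40\right) \left(-34\right) = \left(4 - 40\right) \left(-34\right) = \left(-36\right) \left(-34\right) = 1224$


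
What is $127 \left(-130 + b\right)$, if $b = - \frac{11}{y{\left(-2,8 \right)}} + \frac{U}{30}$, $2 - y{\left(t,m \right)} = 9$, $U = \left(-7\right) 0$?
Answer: $- \frac{114173}{7} \approx -16310.0$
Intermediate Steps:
$U = 0$
$y{\left(t,m \right)} = -7$ ($y{\left(t,m \right)} = 2 - 9 = -7$)
$b = \frac{11}{7}$ ($b = - \frac{11}{-7} + \frac{0}{30} = \left(-11\right) \left(- \frac{1}{7}\right) + 0 \cdot \frac{1}{30} = \frac{11}{7} + 0 = \frac{11}{7} \approx 1.5714$)
$127 \left(-130 + b\right) = 127 \left(-130 + \frac{11}{7}\right) = 127 \left(- \frac{899}{7}\right) = - \frac{114173}{7}$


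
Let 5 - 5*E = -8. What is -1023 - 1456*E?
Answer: -24043/5 ≈ -4808.6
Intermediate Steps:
E = 13/5 (E = 1 - 1/5*(-8) = 1 + 8/5 = 13/5 ≈ 2.6000)
-1023 - 1456*E = -1023 - 1456*13/5 = -1023 - 18928/5 = -24043/5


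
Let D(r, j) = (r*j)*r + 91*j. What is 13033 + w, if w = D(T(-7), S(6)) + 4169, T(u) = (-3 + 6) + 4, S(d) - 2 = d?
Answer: 18322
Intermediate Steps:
S(d) = 2 + d
T(u) = 7 (T(u) = 3 + 4 = 7)
D(r, j) = 91*j + j*r² (D(r, j) = (j*r)*r + 91*j = j*r² + 91*j = 91*j + j*r²)
w = 5289 (w = (2 + 6)*(91 + 7²) + 4169 = 8*(91 + 49) + 4169 = 8*140 + 4169 = 1120 + 4169 = 5289)
13033 + w = 13033 + 5289 = 18322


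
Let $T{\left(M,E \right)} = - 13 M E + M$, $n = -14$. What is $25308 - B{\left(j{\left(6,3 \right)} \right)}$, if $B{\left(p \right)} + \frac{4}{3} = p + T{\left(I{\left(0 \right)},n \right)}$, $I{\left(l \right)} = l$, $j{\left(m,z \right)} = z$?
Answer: $\frac{75919}{3} \approx 25306.0$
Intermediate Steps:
$T{\left(M,E \right)} = M - 13 E M$ ($T{\left(M,E \right)} = - 13 E M + M = M - 13 E M$)
$B{\left(p \right)} = - \frac{4}{3} + p$ ($B{\left(p \right)} = - \frac{4}{3} + \left(p + 0 \left(1 - -182\right)\right) = - \frac{4}{3} + \left(p + 0 \left(1 + 182\right)\right) = - \frac{4}{3} + \left(p + 0 \cdot 183\right) = - \frac{4}{3} + \left(p + 0\right) = - \frac{4}{3} + p$)
$25308 - B{\left(j{\left(6,3 \right)} \right)} = 25308 - \left(- \frac{4}{3} + 3\right) = 25308 - \frac{5}{3} = \frac{75919}{3}$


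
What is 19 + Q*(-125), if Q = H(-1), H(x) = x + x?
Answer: 269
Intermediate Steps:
H(x) = 2*x
Q = -2 (Q = 2*(-1) = -2)
19 + Q*(-125) = 19 - 2*(-125) = 19 + 250 = 269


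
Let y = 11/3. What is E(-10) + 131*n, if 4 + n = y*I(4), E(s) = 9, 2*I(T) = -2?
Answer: -2986/3 ≈ -995.33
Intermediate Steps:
I(T) = -1 (I(T) = (½)*(-2) = -1)
y = 11/3 (y = 11*(⅓) = 11/3 ≈ 3.6667)
n = -23/3 (n = -4 + (11/3)*(-1) = -4 - 11/3 = -23/3 ≈ -7.6667)
E(-10) + 131*n = 9 + 131*(-23/3) = 9 - 3013/3 = -2986/3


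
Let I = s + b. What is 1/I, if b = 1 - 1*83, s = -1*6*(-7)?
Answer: -1/40 ≈ -0.025000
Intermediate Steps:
s = 42 (s = -6*(-7) = 42)
b = -82 (b = 1 - 83 = -82)
I = -40 (I = 42 - 82 = -40)
1/I = 1/(-40) = -1/40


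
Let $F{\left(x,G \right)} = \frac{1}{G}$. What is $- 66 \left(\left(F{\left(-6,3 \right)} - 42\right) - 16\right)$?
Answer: $3806$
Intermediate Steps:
$- 66 \left(\left(F{\left(-6,3 \right)} - 42\right) - 16\right) = - 66 \left(\left(\frac{1}{3} - 42\right) - 16\right) = - 66 \left(- \frac{125}{3} - 16\right) = \left(-66\right) \left(- \frac{173}{3}\right) = 3806$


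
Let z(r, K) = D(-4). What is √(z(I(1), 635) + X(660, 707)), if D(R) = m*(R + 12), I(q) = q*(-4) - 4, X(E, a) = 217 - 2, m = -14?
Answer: √103 ≈ 10.149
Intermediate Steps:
X(E, a) = 215
I(q) = -4 - 4*q (I(q) = -4*q - 4 = -4 - 4*q)
D(R) = -168 - 14*R (D(R) = -14*(R + 12) = -14*(12 + R) = -168 - 14*R)
z(r, K) = -112 (z(r, K) = -168 - 14*(-4) = -168 + 56 = -112)
√(z(I(1), 635) + X(660, 707)) = √(-112 + 215) = √103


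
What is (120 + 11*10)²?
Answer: 52900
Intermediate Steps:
(120 + 11*10)² = (120 + 110)² = 230² = 52900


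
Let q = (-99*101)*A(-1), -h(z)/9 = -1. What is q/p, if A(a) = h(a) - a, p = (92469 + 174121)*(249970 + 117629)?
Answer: -3333/3266607247 ≈ -1.0203e-6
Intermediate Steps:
h(z) = 9 (h(z) = -9*(-1) = 9)
p = 97998217410 (p = 266590*367599 = 97998217410)
A(a) = 9 - a
q = -99990 (q = (-99*101)*(9 - 1*(-1)) = -9999*(9 + 1) = -9999*10 = -99990)
q/p = -99990/97998217410 = -99990*1/97998217410 = -3333/3266607247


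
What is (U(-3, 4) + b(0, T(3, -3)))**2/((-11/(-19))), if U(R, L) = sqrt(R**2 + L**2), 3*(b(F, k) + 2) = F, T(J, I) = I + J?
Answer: 171/11 ≈ 15.545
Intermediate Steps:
b(F, k) = -2 + F/3
U(R, L) = sqrt(L**2 + R**2)
(U(-3, 4) + b(0, T(3, -3)))**2/((-11/(-19))) = (sqrt(4**2 + (-3)**2) + (-2 + (1/3)*0))**2/((-11/(-19))) = (sqrt(16 + 9) + (-2 + 0))**2/((-11*(-1/19))) = (sqrt(25) - 2)**2/(11/19) = 19*(5 - 2)**2/11 = (19/11)*3**2 = (19/11)*9 = 171/11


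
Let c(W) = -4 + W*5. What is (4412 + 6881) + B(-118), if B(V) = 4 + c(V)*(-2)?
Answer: 12485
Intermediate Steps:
c(W) = -4 + 5*W
B(V) = 12 - 10*V (B(V) = 4 + (-4 + 5*V)*(-2) = 4 + (8 - 10*V) = 12 - 10*V)
(4412 + 6881) + B(-118) = (4412 + 6881) + (12 - 10*(-118)) = 11293 + (12 + 1180) = 11293 + 1192 = 12485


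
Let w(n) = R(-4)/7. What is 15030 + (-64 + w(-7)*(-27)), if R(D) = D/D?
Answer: 104735/7 ≈ 14962.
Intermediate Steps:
R(D) = 1
w(n) = ⅐ (w(n) = 1/7 = 1*(⅐) = ⅐)
15030 + (-64 + w(-7)*(-27)) = 15030 + (-64 + (⅐)*(-27)) = 15030 + (-64 - 27/7) = 15030 - 475/7 = 104735/7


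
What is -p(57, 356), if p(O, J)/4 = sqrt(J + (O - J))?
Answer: -4*sqrt(57) ≈ -30.199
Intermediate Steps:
p(O, J) = 4*sqrt(O) (p(O, J) = 4*sqrt(J + (O - J)) = 4*sqrt(O))
-p(57, 356) = -4*sqrt(57)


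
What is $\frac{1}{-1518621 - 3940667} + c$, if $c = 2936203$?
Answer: $\frac{16029577803463}{5459288} \approx 2.9362 \cdot 10^{6}$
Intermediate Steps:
$\frac{1}{-1518621 - 3940667} + c = \frac{1}{-1518621 - 3940667} + 2936203 = \frac{1}{-5459288} + 2936203 = - \frac{1}{5459288} + 2936203 = \frac{16029577803463}{5459288}$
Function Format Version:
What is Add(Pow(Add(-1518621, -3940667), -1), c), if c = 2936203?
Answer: Rational(16029577803463, 5459288) ≈ 2.9362e+6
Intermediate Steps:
Add(Pow(Add(-1518621, -3940667), -1), c) = Add(Pow(Add(-1518621, -3940667), -1), 2936203) = Add(Pow(-5459288, -1), 2936203) = Add(Rational(-1, 5459288), 2936203) = Rational(16029577803463, 5459288)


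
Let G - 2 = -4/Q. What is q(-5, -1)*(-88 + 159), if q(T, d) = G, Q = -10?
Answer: 852/5 ≈ 170.40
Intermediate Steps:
G = 12/5 (G = 2 - 4/(-10) = 2 - 4*(-⅒) = 2 + ⅖ = 12/5 ≈ 2.4000)
q(T, d) = 12/5
q(-5, -1)*(-88 + 159) = 12*(-88 + 159)/5 = (12/5)*71 = 852/5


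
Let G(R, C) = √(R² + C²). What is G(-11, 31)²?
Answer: 1082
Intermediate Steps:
G(R, C) = √(C² + R²)
G(-11, 31)² = (√(31² + (-11)²))² = (√(961 + 121))² = (√1082)² = 1082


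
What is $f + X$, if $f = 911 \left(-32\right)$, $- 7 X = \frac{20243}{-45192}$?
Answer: $- \frac{9222040045}{316344} \approx -29152.0$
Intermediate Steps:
$X = \frac{20243}{316344}$ ($X = - \frac{20243 \frac{1}{-45192}}{7} = - \frac{20243 \left(- \frac{1}{45192}\right)}{7} = \left(- \frac{1}{7}\right) \left(- \frac{20243}{45192}\right) = \frac{20243}{316344} \approx 0.06399$)
$f = -29152$
$f + X = -29152 + \frac{20243}{316344} = - \frac{9222040045}{316344}$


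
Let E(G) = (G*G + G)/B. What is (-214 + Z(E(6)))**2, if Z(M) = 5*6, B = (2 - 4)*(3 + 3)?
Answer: 33856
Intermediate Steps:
B = -12 (B = -2*6 = -12)
E(G) = -G/12 - G**2/12 (E(G) = (G*G + G)/(-12) = (G**2 + G)*(-1/12) = (G + G**2)*(-1/12) = -G/12 - G**2/12)
Z(M) = 30
(-214 + Z(E(6)))**2 = (-214 + 30)**2 = (-184)**2 = 33856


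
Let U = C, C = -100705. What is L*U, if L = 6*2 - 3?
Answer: -906345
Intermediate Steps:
U = -100705
L = 9 (L = 12 - 3 = 9)
L*U = 9*(-100705) = -906345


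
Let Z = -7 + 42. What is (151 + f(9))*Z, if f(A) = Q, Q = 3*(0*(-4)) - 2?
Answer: 5215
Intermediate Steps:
Z = 35
Q = -2 (Q = 3*0 - 2 = 0 - 2 = -2)
f(A) = -2
(151 + f(9))*Z = (151 - 2)*35 = 149*35 = 5215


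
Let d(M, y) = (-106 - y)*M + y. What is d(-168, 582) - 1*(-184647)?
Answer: 300813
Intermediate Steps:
d(M, y) = y + M*(-106 - y) (d(M, y) = M*(-106 - y) + y = y + M*(-106 - y))
d(-168, 582) - 1*(-184647) = (582 - 106*(-168) - 1*(-168)*582) - 1*(-184647) = (582 + 17808 + 97776) + 184647 = 116166 + 184647 = 300813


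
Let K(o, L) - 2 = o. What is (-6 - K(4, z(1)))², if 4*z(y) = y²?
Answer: 144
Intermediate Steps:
z(y) = y²/4
K(o, L) = 2 + o
(-6 - K(4, z(1)))² = (-6 - (2 + 4))² = (-6 - 1*6)² = (-6 - 6)² = (-12)² = 144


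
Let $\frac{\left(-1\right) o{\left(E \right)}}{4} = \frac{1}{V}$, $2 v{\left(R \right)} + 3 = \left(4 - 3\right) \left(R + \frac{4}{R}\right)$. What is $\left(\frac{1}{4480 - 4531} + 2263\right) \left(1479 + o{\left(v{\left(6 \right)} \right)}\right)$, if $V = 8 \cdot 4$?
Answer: $\frac{341359843}{102} \approx 3.3467 \cdot 10^{6}$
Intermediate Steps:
$V = 32$
$v{\left(R \right)} = - \frac{3}{2} + \frac{R}{2} + \frac{2}{R}$ ($v{\left(R \right)} = - \frac{3}{2} + \frac{\left(4 - 3\right) \left(R + \frac{4}{R}\right)}{2} = - \frac{3}{2} + \frac{1 \left(R + \frac{4}{R}\right)}{2} = - \frac{3}{2} + \frac{R + \frac{4}{R}}{2} = - \frac{3}{2} + \left(\frac{R}{2} + \frac{2}{R}\right) = - \frac{3}{2} + \frac{R}{2} + \frac{2}{R}$)
$o{\left(E \right)} = - \frac{1}{8}$ ($o{\left(E \right)} = - \frac{4}{32} = \left(-4\right) \frac{1}{32} = - \frac{1}{8}$)
$\left(\frac{1}{4480 - 4531} + 2263\right) \left(1479 + o{\left(v{\left(6 \right)} \right)}\right) = \left(\frac{1}{4480 - 4531} + 2263\right) \left(1479 - \frac{1}{8}\right) = \left(\frac{1}{-51} + 2263\right) \frac{11831}{8} = \left(- \frac{1}{51} + 2263\right) \frac{11831}{8} = \frac{115412}{51} \cdot \frac{11831}{8} = \frac{341359843}{102}$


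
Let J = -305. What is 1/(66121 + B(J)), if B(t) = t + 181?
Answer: 1/65997 ≈ 1.5152e-5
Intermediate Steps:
B(t) = 181 + t
1/(66121 + B(J)) = 1/(66121 + (181 - 305)) = 1/(66121 - 124) = 1/65997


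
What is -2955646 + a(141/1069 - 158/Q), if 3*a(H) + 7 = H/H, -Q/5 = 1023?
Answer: -2955648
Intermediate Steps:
Q = -5115 (Q = -5*1023 = -5115)
a(H) = -2 (a(H) = -7/3 + (H/H)/3 = -7/3 + (1/3)*1 = -7/3 + 1/3 = -2)
-2955646 + a(141/1069 - 158/Q) = -2955646 - 2 = -2955648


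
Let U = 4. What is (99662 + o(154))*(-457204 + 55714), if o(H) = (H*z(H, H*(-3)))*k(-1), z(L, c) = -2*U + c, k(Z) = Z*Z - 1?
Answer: -40013296380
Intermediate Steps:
k(Z) = -1 + Z**2 (k(Z) = Z**2 - 1 = -1 + Z**2)
z(L, c) = -8 + c (z(L, c) = -2*4 + c = -8 + c)
o(H) = 0 (o(H) = (H*(-8 + H*(-3)))*(-1 + (-1)**2) = (H*(-8 - 3*H))*(-1 + 1) = (H*(-8 - 3*H))*0 = 0)
(99662 + o(154))*(-457204 + 55714) = (99662 + 0)*(-457204 + 55714) = 99662*(-401490) = -40013296380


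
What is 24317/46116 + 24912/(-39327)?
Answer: -64175711/604534644 ≈ -0.10616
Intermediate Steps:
24317/46116 + 24912/(-39327) = 24317*(1/46116) + 24912*(-1/39327) = 24317/46116 - 8304/13109 = -64175711/604534644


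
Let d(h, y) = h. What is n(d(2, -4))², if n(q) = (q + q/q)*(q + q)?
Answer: 144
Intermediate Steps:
n(q) = 2*q*(1 + q) (n(q) = (q + 1)*(2*q) = (1 + q)*(2*q) = 2*q*(1 + q))
n(d(2, -4))² = (2*2*(1 + 2))² = (2*2*3)² = 12² = 144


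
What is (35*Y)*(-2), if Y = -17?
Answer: 1190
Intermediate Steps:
(35*Y)*(-2) = (35*(-17))*(-2) = -595*(-2) = 1190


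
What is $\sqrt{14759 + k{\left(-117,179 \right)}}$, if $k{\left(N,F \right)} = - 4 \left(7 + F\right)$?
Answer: $\sqrt{14015} \approx 118.39$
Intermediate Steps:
$k{\left(N,F \right)} = -28 - 4 F$
$\sqrt{14759 + k{\left(-117,179 \right)}} = \sqrt{14759 - 744} = \sqrt{14015}$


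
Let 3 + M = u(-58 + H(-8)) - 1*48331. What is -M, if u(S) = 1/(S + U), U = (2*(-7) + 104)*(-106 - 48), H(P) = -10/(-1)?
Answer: 672229273/13908 ≈ 48334.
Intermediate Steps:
H(P) = 10 (H(P) = -10*(-1) = 10)
U = -13860 (U = (-14 + 104)*(-154) = 90*(-154) = -13860)
u(S) = 1/(-13860 + S) (u(S) = 1/(S - 13860) = 1/(-13860 + S))
M = -672229273/13908 (M = -3 + (1/(-13860 + (-58 + 10)) - 1*48331) = -3 + (1/(-13860 - 48) - 48331) = -3 + (1/(-13908) - 48331) = -3 + (-1/13908 - 48331) = -3 - 672187549/13908 = -672229273/13908 ≈ -48334.)
-M = -1*(-672229273/13908) = 672229273/13908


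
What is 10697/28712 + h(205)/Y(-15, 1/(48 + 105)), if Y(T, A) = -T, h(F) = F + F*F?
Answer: 242533643/86136 ≈ 2815.7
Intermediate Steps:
h(F) = F + F²
10697/28712 + h(205)/Y(-15, 1/(48 + 105)) = 10697/28712 + (205*(1 + 205))/((-1*(-15))) = 10697*(1/28712) + (205*206)/15 = 10697/28712 + 42230*(1/15) = 10697/28712 + 8446/3 = 242533643/86136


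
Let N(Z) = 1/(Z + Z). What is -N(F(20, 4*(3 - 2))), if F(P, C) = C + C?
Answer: -1/16 ≈ -0.062500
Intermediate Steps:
F(P, C) = 2*C
N(Z) = 1/(2*Z)
-N(F(20, 4*(3 - 2))) = -1/(2*(2*(4*(3 - 2)))) = -1/(2*(2*(4*1))) = -1/(2*(2*4)) = -1/(2*8) = -1*1/16 = -1/16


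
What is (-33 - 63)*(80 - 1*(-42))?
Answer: -11712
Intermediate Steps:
(-33 - 63)*(80 - 1*(-42)) = -96*(80 + 42) = -96*122 = -11712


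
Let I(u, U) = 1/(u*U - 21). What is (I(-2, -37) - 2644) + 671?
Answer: -104568/53 ≈ -1973.0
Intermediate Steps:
I(u, U) = 1/(-21 + U*u) (I(u, U) = 1/(U*u - 21) = 1/(-21 + U*u))
(I(-2, -37) - 2644) + 671 = (1/(-21 - 37*(-2)) - 2644) + 671 = (1/(-21 + 74) - 2644) + 671 = (1/53 - 2644) + 671 = -140131/53 + 671 = -104568/53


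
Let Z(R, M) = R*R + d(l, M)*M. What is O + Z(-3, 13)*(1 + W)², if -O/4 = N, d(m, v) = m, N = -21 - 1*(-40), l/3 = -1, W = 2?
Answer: -346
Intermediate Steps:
l = -3 (l = 3*(-1) = -3)
N = 19 (N = -21 + 40 = 19)
O = -76 (O = -4*19 = -76)
Z(R, M) = R² - 3*M (Z(R, M) = R*R - 3*M = R² - 3*M)
O + Z(-3, 13)*(1 + W)² = -76 + ((-3)² - 3*13)*(1 + 2)² = -76 + (9 - 39)*3² = -76 - 30*9 = -76 - 270 = -346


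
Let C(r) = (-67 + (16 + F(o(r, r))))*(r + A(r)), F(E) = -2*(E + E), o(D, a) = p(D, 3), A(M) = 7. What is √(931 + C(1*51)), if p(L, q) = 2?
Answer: I*√2491 ≈ 49.91*I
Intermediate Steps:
o(D, a) = 2
F(E) = -4*E
C(r) = -413 - 59*r (C(r) = (-67 + (16 - 4*2))*(r + 7) = (-67 + (16 - 8))*(7 + r) = (-67 + 8)*(7 + r) = -59*(7 + r) = -413 - 59*r)
√(931 + C(1*51)) = √(931 + (-413 - 59*51)) = √(931 + (-413 - 3009)) = √(931 - 3422) = √(-2491) = I*√2491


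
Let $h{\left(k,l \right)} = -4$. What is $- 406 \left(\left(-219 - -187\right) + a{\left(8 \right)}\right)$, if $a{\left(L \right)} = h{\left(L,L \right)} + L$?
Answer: $11368$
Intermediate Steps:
$a{\left(L \right)} = -4 + L$
$- 406 \left(\left(-219 - -187\right) + a{\left(8 \right)}\right) = - 406 \left(\left(-219 - -187\right) + \left(-4 + 8\right)\right) = - 406 \left(\left(-219 + 187\right) + 4\right) = - 406 \left(-32 + 4\right) = \left(-406\right) \left(-28\right) = 11368$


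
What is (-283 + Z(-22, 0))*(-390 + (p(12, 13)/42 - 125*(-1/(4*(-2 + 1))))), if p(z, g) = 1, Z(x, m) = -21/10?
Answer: 100876933/840 ≈ 1.2009e+5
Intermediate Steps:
Z(x, m) = -21/10 (Z(x, m) = -21*1/10 = -21/10)
(-283 + Z(-22, 0))*(-390 + (p(12, 13)/42 - 125*(-1/(4*(-2 + 1))))) = (-283 - 21/10)*(-390 + (1/42 - 125*(-1/(4*(-2 + 1))))) = -2851*(-390 + (1*(1/42) - 125/((-1*(-4)))))/10 = -2851*(-390 + (1/42 - 125/4))/10 = -2851*(-390 - 2623/84)/10 = -2851/10*(-35383/84) = 100876933/840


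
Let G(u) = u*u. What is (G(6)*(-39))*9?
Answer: -12636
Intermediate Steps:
G(u) = u**2
(G(6)*(-39))*9 = (6**2*(-39))*9 = (36*(-39))*9 = -1404*9 = -12636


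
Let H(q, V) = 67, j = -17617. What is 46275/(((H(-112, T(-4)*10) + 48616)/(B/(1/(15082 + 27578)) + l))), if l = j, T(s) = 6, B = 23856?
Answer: 47093111597325/48683 ≈ 9.6734e+8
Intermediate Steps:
l = -17617
46275/(((H(-112, T(-4)*10) + 48616)/(B/(1/(15082 + 27578)) + l))) = 46275/(((67 + 48616)/(23856/(1/(15082 + 27578)) - 17617))) = 46275/((48683/(23856/(1/42660) - 17617))) = 46275/((48683/(23856*42660 - 17617))) = 46275/((48683/(1017696960 - 17617))) = 46275/((48683/1017679343)) = 46275/((48683*(1/1017679343))) = 46275/(48683/1017679343) = 46275*(1017679343/48683) = 47093111597325/48683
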